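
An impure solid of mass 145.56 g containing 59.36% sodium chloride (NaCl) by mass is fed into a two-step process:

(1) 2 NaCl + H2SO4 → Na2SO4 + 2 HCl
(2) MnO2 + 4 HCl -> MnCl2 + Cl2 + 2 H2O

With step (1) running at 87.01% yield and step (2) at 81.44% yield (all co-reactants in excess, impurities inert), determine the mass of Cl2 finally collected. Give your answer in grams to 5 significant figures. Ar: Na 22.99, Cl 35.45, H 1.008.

Pure NaCl = 145.56 × 0.5936 = 86.4044 g.
M(NaCl) = 22.99 + 35.45 = 58.44 g/mol.
M(Cl2) = 2(35.45) = 70.90 g/mol.
n(NaCl) = 86.4044 / 58.44 = 1.47851 mol.
Step 1 (NaCl:HCl = 2:2): theoretical n(HCl) = 1.47851 mol; at 87.01% yield, n(HCl) = 1.28646 mol.
Step 2 (HCl:Cl2 = 4:1): theoretical n(Cl2) = 0.321614 mol, so theoretical mass = 0.321614 × 70.90 = 22.8024 g.
At 81.44% yield, actual mass of Cl2 = 22.8024 × 0.8144 = 18.5703 g.

18.570 g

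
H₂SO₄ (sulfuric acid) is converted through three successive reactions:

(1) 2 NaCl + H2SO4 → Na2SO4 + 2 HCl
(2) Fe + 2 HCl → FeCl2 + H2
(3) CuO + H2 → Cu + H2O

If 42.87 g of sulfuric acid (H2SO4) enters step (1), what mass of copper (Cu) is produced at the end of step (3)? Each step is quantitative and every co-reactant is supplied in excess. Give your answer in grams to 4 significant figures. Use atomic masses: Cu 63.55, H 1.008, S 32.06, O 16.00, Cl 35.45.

M(H2SO4) = 2(1.008) + 32.06 + 4(16.00) = 98.076 g/mol.
M(Cu) = 63.55 g/mol.
n(H2SO4) = 42.87 / 98.076 = 0.43711 mol.
Reaction (1): H2SO4→HCl ratio 1:2 ⇒ n(HCl) = 0.87422 mol.
Reaction (2): HCl→H2 ratio 2:1 ⇒ n(H2) = 0.43711 mol.
Reaction (3): H2→Cu ratio 1:1 ⇒ n(Cu) = 0.43711 mol.
Mass of Cu = 0.43711 × 63.55 = 27.778 g.

27.78 g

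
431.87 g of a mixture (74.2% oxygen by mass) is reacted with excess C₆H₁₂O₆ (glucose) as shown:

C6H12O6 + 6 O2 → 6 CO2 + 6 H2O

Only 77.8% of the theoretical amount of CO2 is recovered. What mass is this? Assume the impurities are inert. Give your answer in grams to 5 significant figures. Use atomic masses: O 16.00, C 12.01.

342.88 g

Pure O2 available = 431.87 g × 0.742 = 320.448 g.
M(O2) = 2(16.00) = 32.00 g/mol.
M(CO2) = 12.01 + 2(16.00) = 44.01 g/mol.
n(O2) = 320.448 g / 32.00 g/mol = 10.0140 mol.
From the equation the O2:CO2 mole ratio is 6:6, so n(CO2) = 10.0140 × 6/6 = 10.0140 mol.
Mass of CO2 = 10.0140 mol × 44.01 g/mol = 440.716 g.
Actual mass collected = 440.716 g × 0.778 = 342.877 g.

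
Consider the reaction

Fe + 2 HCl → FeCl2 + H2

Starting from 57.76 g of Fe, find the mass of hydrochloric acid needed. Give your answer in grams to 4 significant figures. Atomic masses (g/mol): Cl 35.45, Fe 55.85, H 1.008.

75.41 g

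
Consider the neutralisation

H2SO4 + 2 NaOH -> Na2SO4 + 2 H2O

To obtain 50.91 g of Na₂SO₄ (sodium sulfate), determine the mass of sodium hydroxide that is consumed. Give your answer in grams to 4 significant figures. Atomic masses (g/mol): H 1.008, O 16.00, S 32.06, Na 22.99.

28.67 g

M(Na2SO4) = 2(22.99) + 32.06 + 4(16.00) = 142.04 g/mol.
M(NaOH) = 22.99 + 16.00 + 1.008 = 39.998 g/mol.
n(Na2SO4) = 50.910 g / 142.04 g/mol = 0.35842 mol.
From the equation the Na2SO4:NaOH mole ratio is 1:2, so n(NaOH) = 0.35842 × 2/1 = 0.71684 mol.
Mass of NaOH = 0.71684 mol × 39.998 g/mol = 28.672 g.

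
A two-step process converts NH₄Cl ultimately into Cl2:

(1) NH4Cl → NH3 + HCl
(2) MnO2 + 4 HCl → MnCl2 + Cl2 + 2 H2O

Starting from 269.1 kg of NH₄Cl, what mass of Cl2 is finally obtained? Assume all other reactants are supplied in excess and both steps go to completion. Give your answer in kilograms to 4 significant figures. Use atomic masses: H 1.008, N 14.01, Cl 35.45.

89.17 kg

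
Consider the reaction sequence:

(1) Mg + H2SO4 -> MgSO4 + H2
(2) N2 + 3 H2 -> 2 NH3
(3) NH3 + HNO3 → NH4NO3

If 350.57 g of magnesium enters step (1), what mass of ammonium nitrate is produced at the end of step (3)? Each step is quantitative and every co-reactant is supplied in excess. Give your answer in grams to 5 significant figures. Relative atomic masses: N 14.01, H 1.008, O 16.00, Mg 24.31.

769.61 g

M(Mg) = 24.31 g/mol.
M(NH4NO3) = 2(14.01) + 4(1.008) + 3(16.00) = 80.052 g/mol.
n(Mg) = 350.57 / 24.31 = 14.4208 mol.
Reaction (1): Mg→H2 ratio 1:1 ⇒ n(H2) = 14.4208 mol.
Reaction (2): H2→NH3 ratio 3:2 ⇒ n(NH3) = 9.61388 mol.
Reaction (3): NH3→NH4NO3 ratio 1:1 ⇒ n(NH4NO3) = 9.61388 mol.
Mass of NH4NO3 = 9.61388 × 80.052 = 769.610 g.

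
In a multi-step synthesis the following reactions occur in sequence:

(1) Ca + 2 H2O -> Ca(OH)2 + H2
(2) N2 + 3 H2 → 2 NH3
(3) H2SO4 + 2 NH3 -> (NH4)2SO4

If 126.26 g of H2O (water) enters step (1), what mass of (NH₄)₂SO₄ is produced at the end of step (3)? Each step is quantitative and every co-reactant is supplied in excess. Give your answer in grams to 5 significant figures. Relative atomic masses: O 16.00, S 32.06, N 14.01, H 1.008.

M(H2O) = 2(1.008) + 16.00 = 18.016 g/mol.
M((NH4)2SO4) = 2(14.01) + 8(1.008) + 32.06 + 4(16.00) = 132.144 g/mol.
n(H2O) = 126.26 / 18.016 = 7.00821 mol.
Reaction (1): H2O→H2 ratio 2:1 ⇒ n(H2) = 3.50411 mol.
Reaction (2): H2→NH3 ratio 3:2 ⇒ n(NH3) = 2.33607 mol.
Reaction (3): NH3→(NH4)2SO4 ratio 2:1 ⇒ n((NH4)2SO4) = 1.16804 mol.
Mass of (NH4)2SO4 = 1.16804 × 132.144 = 154.349 g.

154.35 g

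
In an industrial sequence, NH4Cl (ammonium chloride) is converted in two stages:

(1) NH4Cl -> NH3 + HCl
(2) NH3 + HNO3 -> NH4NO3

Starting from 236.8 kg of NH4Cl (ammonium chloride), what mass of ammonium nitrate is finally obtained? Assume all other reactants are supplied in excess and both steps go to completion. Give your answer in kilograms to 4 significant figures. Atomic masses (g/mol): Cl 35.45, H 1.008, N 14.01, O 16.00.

354.4 kg

M(NH4Cl) = 14.01 + 4(1.008) + 35.45 = 53.492 g/mol.
M(NH4NO3) = 2(14.01) + 4(1.008) + 3(16.00) = 80.052 g/mol.
236.8 kg = 236800 g.
n(NH4Cl) = 236800 / 53.492 = 4426.8 mol.
Step 1 gives a 1:1 ratio of NH4Cl to NH3, so n(NH3) = 4426.8 mol.
In step 2 the NH3:NH4NO3 ratio is 1:1, so n(NH4NO3) = 4426.8 mol.
Mass of NH4NO3 = 4426.8 × 80.052 = 354380 g = 354.4 kg.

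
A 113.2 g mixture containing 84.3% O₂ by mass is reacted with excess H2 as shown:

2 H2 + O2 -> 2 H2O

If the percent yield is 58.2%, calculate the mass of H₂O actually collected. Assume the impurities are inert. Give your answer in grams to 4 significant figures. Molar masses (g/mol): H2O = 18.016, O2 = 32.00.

Pure O2 available = 113.2 g × 0.843 = 95.428 g.
n(O2) = 95.428 g / 32.00 g/mol = 2.9821 mol.
From the equation the O2:H2O mole ratio is 1:2, so n(H2O) = 2.9821 × 2/1 = 5.9642 mol.
Mass of H2O = 5.9642 mol × 18.016 g/mol = 107.45 g.
Actual mass collected = 107.45 g × 0.582 = 62.537 g.

62.54 g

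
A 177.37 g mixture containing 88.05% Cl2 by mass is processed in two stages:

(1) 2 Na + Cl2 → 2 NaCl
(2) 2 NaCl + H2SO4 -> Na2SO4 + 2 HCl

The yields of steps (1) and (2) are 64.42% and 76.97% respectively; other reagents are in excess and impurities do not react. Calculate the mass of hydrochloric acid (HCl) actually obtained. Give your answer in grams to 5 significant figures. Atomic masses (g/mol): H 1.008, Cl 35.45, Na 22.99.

79.639 g

Pure Cl2 = 177.37 × 0.8805 = 156.174 g.
M(Cl2) = 2(35.45) = 70.90 g/mol.
M(HCl) = 1.008 + 35.45 = 36.458 g/mol.
n(Cl2) = 156.174 / 70.90 = 2.20274 mol.
Step 1 (Cl2:NaCl = 1:2): theoretical n(NaCl) = 4.40548 mol; at 64.42% yield, n(NaCl) = 2.83801 mol.
Step 2 (NaCl:HCl = 2:2): theoretical n(HCl) = 2.83801 mol, so theoretical mass = 2.83801 × 36.458 = 103.468 g.
At 76.97% yield, actual mass of HCl = 103.468 × 0.7697 = 79.6395 g.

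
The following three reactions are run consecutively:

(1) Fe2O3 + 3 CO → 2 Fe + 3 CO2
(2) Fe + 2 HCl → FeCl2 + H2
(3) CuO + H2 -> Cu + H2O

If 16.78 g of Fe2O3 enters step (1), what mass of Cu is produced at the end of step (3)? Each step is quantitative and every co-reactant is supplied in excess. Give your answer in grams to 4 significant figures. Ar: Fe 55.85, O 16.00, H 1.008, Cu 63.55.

13.35 g

M(Fe2O3) = 2(55.85) + 3(16.00) = 159.70 g/mol.
M(Cu) = 63.55 g/mol.
n(Fe2O3) = 16.78 / 159.70 = 0.10507 mol.
Reaction (1): Fe2O3→Fe ratio 1:2 ⇒ n(Fe) = 0.21014 mol.
Reaction (2): Fe→H2 ratio 1:1 ⇒ n(H2) = 0.21014 mol.
Reaction (3): H2→Cu ratio 1:1 ⇒ n(Cu) = 0.21014 mol.
Mass of Cu = 0.21014 × 63.55 = 13.355 g.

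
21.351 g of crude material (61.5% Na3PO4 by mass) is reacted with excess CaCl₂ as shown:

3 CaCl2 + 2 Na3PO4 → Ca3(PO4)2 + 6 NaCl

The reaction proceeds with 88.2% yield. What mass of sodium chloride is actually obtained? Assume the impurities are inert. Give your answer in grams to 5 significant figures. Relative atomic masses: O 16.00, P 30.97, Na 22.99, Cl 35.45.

Pure Na3PO4 available = 21.351 g × 0.615 = 13.1309 g.
M(Na3PO4) = 3(22.99) + 30.97 + 4(16.00) = 163.94 g/mol.
M(NaCl) = 22.99 + 35.45 = 58.44 g/mol.
n(Na3PO4) = 13.1309 g / 163.94 g/mol = 0.0800956 mol.
From the equation the Na3PO4:NaCl mole ratio is 2:6, so n(NaCl) = 0.0800956 × 6/2 = 0.240287 mol.
Mass of NaCl = 0.240287 mol × 58.44 g/mol = 14.0424 g.
Actual mass collected = 14.0424 g × 0.882 = 12.3854 g.

12.385 g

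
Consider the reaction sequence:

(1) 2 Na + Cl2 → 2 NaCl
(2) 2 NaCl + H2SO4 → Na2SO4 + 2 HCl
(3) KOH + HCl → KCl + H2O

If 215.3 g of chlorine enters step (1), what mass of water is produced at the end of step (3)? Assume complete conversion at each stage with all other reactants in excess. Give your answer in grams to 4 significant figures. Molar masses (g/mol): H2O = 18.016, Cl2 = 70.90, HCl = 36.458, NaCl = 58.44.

109.4 g

n(Cl2) = 215.3 / 70.90 = 3.0367 mol.
Reaction (1): Cl2→NaCl ratio 1:2 ⇒ n(NaCl) = 6.0733 mol.
Reaction (2): NaCl→HCl ratio 2:2 ⇒ n(HCl) = 6.0733 mol.
Reaction (3): HCl→H2O ratio 1:1 ⇒ n(H2O) = 6.0733 mol.
Mass of H2O = 6.0733 × 18.016 = 109.42 g.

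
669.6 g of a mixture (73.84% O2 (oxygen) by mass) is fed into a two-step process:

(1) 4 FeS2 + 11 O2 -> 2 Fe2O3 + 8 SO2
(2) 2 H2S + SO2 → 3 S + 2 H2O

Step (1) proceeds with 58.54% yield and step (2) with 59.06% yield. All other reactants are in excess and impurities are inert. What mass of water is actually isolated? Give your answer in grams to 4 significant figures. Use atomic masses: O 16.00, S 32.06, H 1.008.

Pure O2 = 669.6 × 0.7384 = 494.43 g.
M(O2) = 2(16.00) = 32.00 g/mol.
M(H2O) = 2(1.008) + 16.00 = 18.016 g/mol.
n(O2) = 494.43 / 32.00 = 15.451 mol.
Step 1 (O2:SO2 = 11:8): theoretical n(SO2) = 11.237 mol; at 58.54% yield, n(SO2) = 6.5782 mol.
Step 2 (SO2:H2O = 1:2): theoretical n(H2O) = 13.156 mol, so theoretical mass = 13.156 × 18.016 = 237.03 g.
At 59.06% yield, actual mass of H2O = 237.03 × 0.5906 = 139.99 g.

140.0 g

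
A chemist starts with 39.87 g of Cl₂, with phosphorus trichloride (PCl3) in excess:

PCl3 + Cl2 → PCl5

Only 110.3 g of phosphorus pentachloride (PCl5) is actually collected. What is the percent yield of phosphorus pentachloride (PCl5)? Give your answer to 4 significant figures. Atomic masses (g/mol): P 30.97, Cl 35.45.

M(Cl2) = 2(35.45) = 70.90 g/mol.
M(PCl5) = 30.97 + 5(35.45) = 208.22 g/mol.
n(Cl2) = 39.870 g / 70.90 g/mol = 0.56234 mol.
From the equation the Cl2:PCl5 mole ratio is 1:1, so n(PCl5) = 0.56234 × 1/1 = 0.56234 mol.
Mass of PCl5 = 0.56234 mol × 208.22 g/mol = 117.09 g.
This is the theoretical yield. Percent yield = 110.3 g / 117.09 g × 100% = 94.200%.

94.20 %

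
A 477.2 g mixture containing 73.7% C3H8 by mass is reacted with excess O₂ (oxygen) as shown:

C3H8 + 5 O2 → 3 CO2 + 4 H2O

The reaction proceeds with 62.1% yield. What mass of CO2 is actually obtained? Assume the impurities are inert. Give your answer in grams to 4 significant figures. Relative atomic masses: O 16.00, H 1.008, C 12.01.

654.0 g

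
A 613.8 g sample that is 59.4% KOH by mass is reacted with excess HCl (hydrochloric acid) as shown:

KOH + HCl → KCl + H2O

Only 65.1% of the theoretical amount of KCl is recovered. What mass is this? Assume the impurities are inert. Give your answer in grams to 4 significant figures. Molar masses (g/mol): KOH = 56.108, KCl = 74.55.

315.4 g

Pure KOH available = 613.8 g × 0.594 = 364.60 g.
n(KOH) = 364.60 g / 56.108 g/mol = 6.4981 mol.
From the equation the KOH:KCl mole ratio is 1:1, so n(KCl) = 6.4981 × 1/1 = 6.4981 mol.
Mass of KCl = 6.4981 mol × 74.55 g/mol = 484.44 g.
Actual mass collected = 484.44 g × 0.651 = 315.37 g.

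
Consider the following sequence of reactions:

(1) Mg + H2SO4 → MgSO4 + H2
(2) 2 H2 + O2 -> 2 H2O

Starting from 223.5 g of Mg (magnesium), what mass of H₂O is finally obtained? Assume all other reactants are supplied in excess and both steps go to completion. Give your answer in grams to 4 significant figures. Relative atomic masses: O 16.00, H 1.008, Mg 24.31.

M(Mg) = 24.31 g/mol.
M(H2O) = 2(1.008) + 16.00 = 18.016 g/mol.
n(Mg) = 223.50 / 24.31 = 9.1937 mol.
Step 1 gives a 1:1 ratio of Mg to H2, so n(H2) = 9.1937 mol.
In step 2 the H2:H2O ratio is 2:2, so n(H2O) = 9.1937 mol.
Mass of H2O = 9.1937 × 18.016 = 165.63 g.

165.6 g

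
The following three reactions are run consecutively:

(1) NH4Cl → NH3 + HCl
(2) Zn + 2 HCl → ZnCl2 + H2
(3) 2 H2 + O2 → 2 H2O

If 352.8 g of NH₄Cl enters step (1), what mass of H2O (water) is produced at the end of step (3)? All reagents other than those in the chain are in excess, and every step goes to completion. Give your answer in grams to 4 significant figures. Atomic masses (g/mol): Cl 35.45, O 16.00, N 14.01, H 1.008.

M(NH4Cl) = 14.01 + 4(1.008) + 35.45 = 53.492 g/mol.
M(H2O) = 2(1.008) + 16.00 = 18.016 g/mol.
n(NH4Cl) = 352.8 / 53.492 = 6.5954 mol.
Reaction (1): NH4Cl→HCl ratio 1:1 ⇒ n(HCl) = 6.5954 mol.
Reaction (2): HCl→H2 ratio 2:1 ⇒ n(H2) = 3.2977 mol.
Reaction (3): H2→H2O ratio 2:2 ⇒ n(H2O) = 3.2977 mol.
Mass of H2O = 3.2977 × 18.016 = 59.411 g.

59.41 g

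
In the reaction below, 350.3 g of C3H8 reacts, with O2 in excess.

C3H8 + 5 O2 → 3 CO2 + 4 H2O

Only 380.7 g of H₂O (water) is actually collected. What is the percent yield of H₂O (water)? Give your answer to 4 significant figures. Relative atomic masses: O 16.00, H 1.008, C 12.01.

66.50 %

M(C3H8) = 3(12.01) + 8(1.008) = 44.094 g/mol.
M(H2O) = 2(1.008) + 16.00 = 18.016 g/mol.
n(C3H8) = 350.30 g / 44.094 g/mol = 7.9444 mol.
From the equation the C3H8:H2O mole ratio is 1:4, so n(H2O) = 7.9444 × 4/1 = 31.778 mol.
Mass of H2O = 31.778 mol × 18.016 g/mol = 572.50 g.
This is the theoretical yield. Percent yield = 380.7 g / 572.50 g × 100% = 66.497%.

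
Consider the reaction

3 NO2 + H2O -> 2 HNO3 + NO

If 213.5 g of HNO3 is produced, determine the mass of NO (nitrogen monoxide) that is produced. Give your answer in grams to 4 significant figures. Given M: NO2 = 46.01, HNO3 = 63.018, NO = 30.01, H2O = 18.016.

n(HNO3) = 213.50 g / 63.018 g/mol = 3.3879 mol.
From the equation the HNO3:NO mole ratio is 2:1, so n(NO) = 3.3879 × 1/2 = 1.6940 mol.
Mass of NO = 1.6940 mol × 30.01 g/mol = 50.836 g.

50.84 g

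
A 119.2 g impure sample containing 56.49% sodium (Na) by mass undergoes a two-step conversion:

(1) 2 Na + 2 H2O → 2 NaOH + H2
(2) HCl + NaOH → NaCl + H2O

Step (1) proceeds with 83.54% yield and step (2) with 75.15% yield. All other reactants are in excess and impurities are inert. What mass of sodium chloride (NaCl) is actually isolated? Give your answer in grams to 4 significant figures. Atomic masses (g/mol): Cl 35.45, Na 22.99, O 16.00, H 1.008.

Pure Na = 119.2 × 0.5649 = 67.336 g.
M(Na) = 22.99 g/mol.
M(NaCl) = 22.99 + 35.45 = 58.44 g/mol.
n(Na) = 67.336 / 22.99 = 2.9289 mol.
Step 1 (Na:NaOH = 2:2): theoretical n(NaOH) = 2.9289 mol; at 83.54% yield, n(NaOH) = 2.4468 mol.
Step 2 (NaOH:NaCl = 1:1): theoretical n(NaCl) = 2.4468 mol, so theoretical mass = 2.4468 × 58.44 = 142.99 g.
At 75.15% yield, actual mass of NaCl = 142.99 × 0.7515 = 107.46 g.

107.5 g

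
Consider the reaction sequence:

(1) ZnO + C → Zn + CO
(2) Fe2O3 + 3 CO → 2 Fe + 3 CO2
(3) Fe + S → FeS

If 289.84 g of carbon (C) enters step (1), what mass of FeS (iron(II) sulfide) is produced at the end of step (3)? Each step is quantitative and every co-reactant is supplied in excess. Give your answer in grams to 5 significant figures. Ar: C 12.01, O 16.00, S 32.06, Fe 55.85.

M(C) = 12.01 g/mol.
M(FeS) = 55.85 + 32.06 = 87.91 g/mol.
n(C) = 289.84 / 12.01 = 24.1332 mol.
Reaction (1): C→CO ratio 1:1 ⇒ n(CO) = 24.1332 mol.
Reaction (2): CO→Fe ratio 3:2 ⇒ n(Fe) = 16.0888 mol.
Reaction (3): Fe→FeS ratio 1:1 ⇒ n(FeS) = 16.0888 mol.
Mass of FeS = 16.0888 × 87.91 = 1414.37 g.

1414.4 g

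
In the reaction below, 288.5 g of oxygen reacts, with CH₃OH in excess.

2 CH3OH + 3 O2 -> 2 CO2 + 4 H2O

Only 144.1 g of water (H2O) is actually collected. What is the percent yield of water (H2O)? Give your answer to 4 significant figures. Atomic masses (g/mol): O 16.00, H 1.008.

M(O2) = 2(16.00) = 32.00 g/mol.
M(H2O) = 2(1.008) + 16.00 = 18.016 g/mol.
n(O2) = 288.50 g / 32.00 g/mol = 9.0156 mol.
From the equation the O2:H2O mole ratio is 3:4, so n(H2O) = 9.0156 × 4/3 = 12.021 mol.
Mass of H2O = 12.021 mol × 18.016 g/mol = 216.57 g.
This is the theoretical yield. Percent yield = 144.1 g / 216.57 g × 100% = 66.538%.

66.54 %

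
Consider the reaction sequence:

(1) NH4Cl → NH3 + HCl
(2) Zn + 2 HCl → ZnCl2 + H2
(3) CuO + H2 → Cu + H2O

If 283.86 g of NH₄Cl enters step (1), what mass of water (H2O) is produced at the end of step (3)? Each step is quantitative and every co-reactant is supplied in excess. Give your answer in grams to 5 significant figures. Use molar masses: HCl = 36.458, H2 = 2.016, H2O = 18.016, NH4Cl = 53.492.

n(NH4Cl) = 283.86 / 53.492 = 5.30659 mol.
Reaction (1): NH4Cl→HCl ratio 1:1 ⇒ n(HCl) = 5.30659 mol.
Reaction (2): HCl→H2 ratio 2:1 ⇒ n(H2) = 2.65329 mol.
Reaction (3): H2→H2O ratio 1:1 ⇒ n(H2O) = 2.65329 mol.
Mass of H2O = 2.65329 × 18.016 = 47.8017 g.

47.802 g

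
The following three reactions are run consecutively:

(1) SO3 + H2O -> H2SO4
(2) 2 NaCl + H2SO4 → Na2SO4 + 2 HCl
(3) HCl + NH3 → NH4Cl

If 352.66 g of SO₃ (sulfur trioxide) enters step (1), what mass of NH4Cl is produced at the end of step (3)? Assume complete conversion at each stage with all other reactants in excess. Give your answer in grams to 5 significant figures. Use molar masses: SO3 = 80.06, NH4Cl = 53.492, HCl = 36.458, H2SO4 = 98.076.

471.26 g

n(SO3) = 352.66 / 80.06 = 4.40495 mol.
Reaction (1): SO3→H2SO4 ratio 1:1 ⇒ n(H2SO4) = 4.40495 mol.
Reaction (2): H2SO4→HCl ratio 1:2 ⇒ n(HCl) = 8.80989 mol.
Reaction (3): HCl→NH4Cl ratio 1:1 ⇒ n(NH4Cl) = 8.80989 mol.
Mass of NH4Cl = 8.80989 × 53.492 = 471.259 g.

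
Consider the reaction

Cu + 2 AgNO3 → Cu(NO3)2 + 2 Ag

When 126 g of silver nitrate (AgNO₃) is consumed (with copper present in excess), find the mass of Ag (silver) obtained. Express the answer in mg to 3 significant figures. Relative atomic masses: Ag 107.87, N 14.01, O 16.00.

80000 mg

M(AgNO3) = 107.87 + 14.01 + 3(16.00) = 169.88 g/mol.
M(Ag) = 107.87 g/mol.
n(AgNO3) = 126.0 g / 169.88 g/mol = 0.7417 mol.
From the equation the AgNO3:Ag mole ratio is 2:2, so n(Ag) = 0.7417 × 2/2 = 0.7417 mol.
Mass of Ag = 0.7417 mol × 107.87 g/mol = 80.01 g.
Converting to mg: 80.01 g = 80000 mg.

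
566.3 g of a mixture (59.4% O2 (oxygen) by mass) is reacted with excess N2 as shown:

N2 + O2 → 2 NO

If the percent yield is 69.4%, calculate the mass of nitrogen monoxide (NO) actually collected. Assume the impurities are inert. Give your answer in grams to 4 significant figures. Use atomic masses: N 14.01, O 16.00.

437.9 g

Pure O2 available = 566.3 g × 0.594 = 336.38 g.
M(O2) = 2(16.00) = 32.00 g/mol.
M(NO) = 14.01 + 16.00 = 30.01 g/mol.
n(O2) = 336.38 g / 32.00 g/mol = 10.512 mol.
From the equation the O2:NO mole ratio is 1:2, so n(NO) = 10.512 × 2/1 = 21.024 mol.
Mass of NO = 21.024 mol × 30.01 g/mol = 630.93 g.
Actual mass collected = 630.93 g × 0.694 = 437.86 g.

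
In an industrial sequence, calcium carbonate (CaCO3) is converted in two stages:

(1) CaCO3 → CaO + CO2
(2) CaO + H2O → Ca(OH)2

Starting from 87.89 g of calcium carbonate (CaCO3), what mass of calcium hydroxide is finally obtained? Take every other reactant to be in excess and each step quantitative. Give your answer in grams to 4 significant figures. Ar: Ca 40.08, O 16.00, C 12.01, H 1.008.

M(CaCO3) = 40.08 + 12.01 + 3(16.00) = 100.09 g/mol.
M(Ca(OH)2) = 40.08 + 2(16.00) + 2(1.008) = 74.096 g/mol.
n(CaCO3) = 87.890 / 100.09 = 0.87811 mol.
Step 1 gives a 1:1 ratio of CaCO3 to CaO, so n(CaO) = 0.87811 mol.
In step 2 the CaO:Ca(OH)2 ratio is 1:1, so n(Ca(OH)2) = 0.87811 mol.
Mass of Ca(OH)2 = 0.87811 × 74.096 = 65.064 g.

65.06 g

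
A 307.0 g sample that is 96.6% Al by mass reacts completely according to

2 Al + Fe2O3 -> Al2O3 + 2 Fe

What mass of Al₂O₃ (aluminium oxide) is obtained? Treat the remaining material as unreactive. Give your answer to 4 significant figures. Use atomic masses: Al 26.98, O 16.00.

Mass of pure Al = 307.0 g × 0.966 = 296.56 g.
M(Al) = 26.98 g/mol.
M(Al2O3) = 2(26.98) + 3(16.00) = 101.96 g/mol.
n(Al) = 296.56 g / 26.98 g/mol = 10.992 mol.
From the equation the Al:Al2O3 mole ratio is 2:1, so n(Al2O3) = 10.992 × 1/2 = 5.4960 mol.
Mass of Al2O3 = 5.4960 mol × 101.96 g/mol = 560.37 g.

560.4 g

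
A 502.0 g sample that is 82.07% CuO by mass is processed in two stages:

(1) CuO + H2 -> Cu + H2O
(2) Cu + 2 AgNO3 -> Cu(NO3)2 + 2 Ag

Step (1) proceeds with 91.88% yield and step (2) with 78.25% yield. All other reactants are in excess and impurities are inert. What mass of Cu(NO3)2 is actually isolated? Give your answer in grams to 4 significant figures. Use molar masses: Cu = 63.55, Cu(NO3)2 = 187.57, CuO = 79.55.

698.4 g

Pure CuO = 502.0 × 0.8207 = 411.99 g.
n(CuO) = 411.99 / 79.55 = 5.1790 mol.
Step 1 (CuO:Cu = 1:1): theoretical n(Cu) = 5.1790 mol; at 91.88% yield, n(Cu) = 4.7585 mol.
Step 2 (Cu:Cu(NO3)2 = 1:1): theoretical n(Cu(NO3)2) = 4.7585 mol, so theoretical mass = 4.7585 × 187.57 = 892.55 g.
At 78.25% yield, actual mass of Cu(NO3)2 = 892.55 × 0.7825 = 698.42 g.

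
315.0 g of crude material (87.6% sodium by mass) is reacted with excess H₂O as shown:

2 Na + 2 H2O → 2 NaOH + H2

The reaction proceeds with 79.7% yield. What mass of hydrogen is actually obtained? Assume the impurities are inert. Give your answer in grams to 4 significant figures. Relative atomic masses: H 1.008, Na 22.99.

Pure Na available = 315.0 g × 0.876 = 275.94 g.
M(Na) = 22.99 g/mol.
M(H2) = 2(1.008) = 2.016 g/mol.
n(Na) = 275.94 g / 22.99 g/mol = 12.003 mol.
From the equation the Na:H2 mole ratio is 2:1, so n(H2) = 12.003 × 1/2 = 6.0013 mol.
Mass of H2 = 6.0013 mol × 2.016 g/mol = 12.099 g.
Actual mass collected = 12.099 g × 0.797 = 9.6426 g.

9.643 g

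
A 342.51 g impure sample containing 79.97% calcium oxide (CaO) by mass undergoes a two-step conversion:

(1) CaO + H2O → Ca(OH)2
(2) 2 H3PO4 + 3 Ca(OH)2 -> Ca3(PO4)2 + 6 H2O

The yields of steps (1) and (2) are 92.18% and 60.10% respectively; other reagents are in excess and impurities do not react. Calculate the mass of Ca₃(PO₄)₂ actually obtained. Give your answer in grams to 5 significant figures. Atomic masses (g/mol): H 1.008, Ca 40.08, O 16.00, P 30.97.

279.77 g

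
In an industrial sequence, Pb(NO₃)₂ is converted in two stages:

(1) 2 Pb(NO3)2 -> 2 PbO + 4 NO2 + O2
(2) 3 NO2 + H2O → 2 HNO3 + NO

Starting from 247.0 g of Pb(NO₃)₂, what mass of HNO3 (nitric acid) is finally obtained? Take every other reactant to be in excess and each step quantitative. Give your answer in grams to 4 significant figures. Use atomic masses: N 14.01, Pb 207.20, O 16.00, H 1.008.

M(Pb(NO3)2) = 207.20 + 2(14.01) + 6(16.00) = 331.22 g/mol.
M(HNO3) = 1.008 + 14.01 + 3(16.00) = 63.018 g/mol.
n(Pb(NO3)2) = 247.00 / 331.22 = 0.74573 mol.
Step 1 gives a 2:4 ratio of Pb(NO3)2 to NO2, so n(NO2) = 1.4915 mol.
In step 2 the NO2:HNO3 ratio is 3:2, so n(HNO3) = 0.99430 mol.
Mass of HNO3 = 0.99430 × 63.018 = 62.659 g.

62.66 g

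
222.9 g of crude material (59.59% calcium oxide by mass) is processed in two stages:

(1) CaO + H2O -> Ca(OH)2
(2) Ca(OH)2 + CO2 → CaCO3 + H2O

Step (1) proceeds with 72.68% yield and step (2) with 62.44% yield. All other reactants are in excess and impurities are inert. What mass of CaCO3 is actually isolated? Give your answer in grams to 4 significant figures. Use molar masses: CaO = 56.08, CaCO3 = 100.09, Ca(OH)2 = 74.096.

107.6 g

Pure CaO = 222.9 × 0.5959 = 132.83 g.
n(CaO) = 132.83 / 56.08 = 2.3685 mol.
Step 1 (CaO:Ca(OH)2 = 1:1): theoretical n(Ca(OH)2) = 2.3685 mol; at 72.68% yield, n(Ca(OH)2) = 1.7214 mol.
Step 2 (Ca(OH)2:CaCO3 = 1:1): theoretical n(CaCO3) = 1.7214 mol, so theoretical mass = 1.7214 × 100.09 = 172.30 g.
At 62.44% yield, actual mass of CaCO3 = 172.30 × 0.6244 = 107.58 g.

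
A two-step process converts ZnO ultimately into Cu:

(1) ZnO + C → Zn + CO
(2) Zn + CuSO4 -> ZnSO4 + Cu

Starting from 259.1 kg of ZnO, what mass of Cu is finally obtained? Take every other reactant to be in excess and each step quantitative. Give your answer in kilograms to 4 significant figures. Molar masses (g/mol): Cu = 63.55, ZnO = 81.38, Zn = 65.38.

202.3 kg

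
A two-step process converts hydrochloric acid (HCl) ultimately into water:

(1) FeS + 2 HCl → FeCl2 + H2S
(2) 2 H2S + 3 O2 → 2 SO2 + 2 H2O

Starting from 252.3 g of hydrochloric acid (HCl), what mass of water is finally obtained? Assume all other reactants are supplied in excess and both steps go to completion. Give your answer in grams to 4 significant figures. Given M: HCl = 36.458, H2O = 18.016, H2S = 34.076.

n(HCl) = 252.30 / 36.458 = 6.9203 mol.
Step 1 gives a 2:1 ratio of HCl to H2S, so n(H2S) = 3.4601 mol.
In step 2 the H2S:H2O ratio is 2:2, so n(H2O) = 3.4601 mol.
Mass of H2O = 3.4601 × 18.016 = 62.338 g.

62.34 g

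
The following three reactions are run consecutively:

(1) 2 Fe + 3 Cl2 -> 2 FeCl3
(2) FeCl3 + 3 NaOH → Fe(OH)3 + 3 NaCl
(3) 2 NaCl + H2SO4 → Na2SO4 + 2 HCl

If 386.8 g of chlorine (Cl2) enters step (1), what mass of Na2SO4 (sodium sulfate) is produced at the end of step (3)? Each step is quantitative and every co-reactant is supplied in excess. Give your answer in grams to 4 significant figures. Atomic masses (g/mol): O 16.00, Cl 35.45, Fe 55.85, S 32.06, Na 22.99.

774.9 g

M(Cl2) = 2(35.45) = 70.90 g/mol.
M(Na2SO4) = 2(22.99) + 32.06 + 4(16.00) = 142.04 g/mol.
n(Cl2) = 386.8 / 70.90 = 5.4556 mol.
Reaction (1): Cl2→FeCl3 ratio 3:2 ⇒ n(FeCl3) = 3.6370 mol.
Reaction (2): FeCl3→NaCl ratio 1:3 ⇒ n(NaCl) = 10.911 mol.
Reaction (3): NaCl→Na2SO4 ratio 2:1 ⇒ n(Na2SO4) = 5.4556 mol.
Mass of Na2SO4 = 5.4556 × 142.04 = 774.91 g.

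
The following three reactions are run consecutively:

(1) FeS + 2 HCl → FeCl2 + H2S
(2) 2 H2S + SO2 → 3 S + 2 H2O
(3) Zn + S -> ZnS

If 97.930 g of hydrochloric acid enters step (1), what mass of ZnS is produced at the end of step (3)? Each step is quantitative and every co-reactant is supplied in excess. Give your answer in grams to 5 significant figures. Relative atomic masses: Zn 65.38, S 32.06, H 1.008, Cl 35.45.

196.30 g

M(HCl) = 1.008 + 35.45 = 36.458 g/mol.
M(ZnS) = 65.38 + 32.06 = 97.44 g/mol.
n(HCl) = 97.930 / 36.458 = 2.68610 mol.
Reaction (1): HCl→H2S ratio 2:1 ⇒ n(H2S) = 1.34305 mol.
Reaction (2): H2S→S ratio 2:3 ⇒ n(S) = 2.01458 mol.
Reaction (3): S→ZnS ratio 1:1 ⇒ n(ZnS) = 2.01458 mol.
Mass of ZnS = 2.01458 × 97.44 = 196.301 g.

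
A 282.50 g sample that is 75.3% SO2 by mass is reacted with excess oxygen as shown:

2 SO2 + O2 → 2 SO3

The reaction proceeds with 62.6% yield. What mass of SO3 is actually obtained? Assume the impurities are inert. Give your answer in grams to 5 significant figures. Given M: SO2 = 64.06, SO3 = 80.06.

Pure SO2 available = 282.50 g × 0.753 = 212.722 g.
n(SO2) = 212.722 g / 64.06 g/mol = 3.32068 mol.
From the equation the SO2:SO3 mole ratio is 2:2, so n(SO3) = 3.32068 × 2/2 = 3.32068 mol.
Mass of SO3 = 3.32068 mol × 80.06 g/mol = 265.853 g.
Actual mass collected = 265.853 g × 0.626 = 166.424 g.

166.42 g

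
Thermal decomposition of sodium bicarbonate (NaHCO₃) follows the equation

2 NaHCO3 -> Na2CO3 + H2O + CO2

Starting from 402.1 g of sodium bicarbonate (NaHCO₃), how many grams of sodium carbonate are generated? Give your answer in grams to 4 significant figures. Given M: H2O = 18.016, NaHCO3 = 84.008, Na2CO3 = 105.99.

n(NaHCO3) = 402.10 g / 84.008 g/mol = 4.7864 mol.
From the equation the NaHCO3:Na2CO3 mole ratio is 2:1, so n(Na2CO3) = 4.7864 × 1/2 = 2.3932 mol.
Mass of Na2CO3 = 2.3932 mol × 105.99 g/mol = 253.66 g.

253.7 g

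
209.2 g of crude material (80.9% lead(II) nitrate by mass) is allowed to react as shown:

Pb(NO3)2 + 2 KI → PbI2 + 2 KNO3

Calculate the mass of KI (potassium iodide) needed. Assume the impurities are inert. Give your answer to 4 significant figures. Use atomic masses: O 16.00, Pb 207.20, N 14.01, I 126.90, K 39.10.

169.6 g

Mass of pure Pb(NO3)2 = 209.2 g × 0.809 = 169.24 g.
M(Pb(NO3)2) = 207.20 + 2(14.01) + 6(16.00) = 331.22 g/mol.
M(KI) = 39.10 + 126.90 = 166.00 g/mol.
n(Pb(NO3)2) = 169.24 g / 331.22 g/mol = 0.51097 mol.
From the equation the Pb(NO3)2:KI mole ratio is 1:2, so n(KI) = 0.51097 × 2/1 = 1.0219 mol.
Mass of KI = 1.0219 mol × 166.00 g/mol = 169.64 g.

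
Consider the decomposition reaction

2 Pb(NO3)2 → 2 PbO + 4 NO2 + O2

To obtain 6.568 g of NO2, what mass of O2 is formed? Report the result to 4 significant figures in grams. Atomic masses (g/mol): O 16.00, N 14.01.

M(NO2) = 14.01 + 2(16.00) = 46.01 g/mol.
M(O2) = 2(16.00) = 32.00 g/mol.
n(NO2) = 6.5680 g / 46.01 g/mol = 0.14275 mol.
From the equation the NO2:O2 mole ratio is 4:1, so n(O2) = 0.14275 × 1/4 = 0.035688 mol.
Mass of O2 = 0.035688 mol × 32.00 g/mol = 1.1420 g.

1.142 g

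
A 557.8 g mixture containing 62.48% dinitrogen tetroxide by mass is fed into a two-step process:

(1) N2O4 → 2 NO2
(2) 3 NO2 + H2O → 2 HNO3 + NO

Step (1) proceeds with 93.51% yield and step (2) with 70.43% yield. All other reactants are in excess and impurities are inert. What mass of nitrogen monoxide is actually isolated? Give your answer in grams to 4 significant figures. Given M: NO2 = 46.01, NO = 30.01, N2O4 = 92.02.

Pure N2O4 = 557.8 × 0.6248 = 348.51 g.
n(N2O4) = 348.51 / 92.02 = 3.7874 mol.
Step 1 (N2O4:NO2 = 1:2): theoretical n(NO2) = 7.5747 mol; at 93.51% yield, n(NO2) = 7.0831 mol.
Step 2 (NO2:NO = 3:1): theoretical n(NO) = 2.3610 mol, so theoretical mass = 2.3610 × 30.01 = 70.855 g.
At 70.43% yield, actual mass of NO = 70.855 × 0.7043 = 49.903 g.

49.90 g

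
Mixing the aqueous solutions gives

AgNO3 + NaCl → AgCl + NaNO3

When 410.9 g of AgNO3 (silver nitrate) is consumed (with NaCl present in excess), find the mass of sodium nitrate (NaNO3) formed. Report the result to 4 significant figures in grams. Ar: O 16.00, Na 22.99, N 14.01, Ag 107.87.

205.6 g

M(AgNO3) = 107.87 + 14.01 + 3(16.00) = 169.88 g/mol.
M(NaNO3) = 22.99 + 14.01 + 3(16.00) = 85.00 g/mol.
n(AgNO3) = 410.90 g / 169.88 g/mol = 2.4188 mol.
From the equation the AgNO3:NaNO3 mole ratio is 1:1, so n(NaNO3) = 2.4188 × 1/1 = 2.4188 mol.
Mass of NaNO3 = 2.4188 mol × 85.00 g/mol = 205.60 g.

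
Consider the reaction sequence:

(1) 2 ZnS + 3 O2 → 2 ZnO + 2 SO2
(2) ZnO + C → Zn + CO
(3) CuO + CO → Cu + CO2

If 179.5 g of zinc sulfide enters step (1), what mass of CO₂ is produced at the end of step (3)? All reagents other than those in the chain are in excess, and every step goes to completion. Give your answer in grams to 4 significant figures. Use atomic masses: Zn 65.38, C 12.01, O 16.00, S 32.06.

81.07 g

M(ZnS) = 65.38 + 32.06 = 97.44 g/mol.
M(CO2) = 12.01 + 2(16.00) = 44.01 g/mol.
n(ZnS) = 179.5 / 97.44 = 1.8422 mol.
Reaction (1): ZnS→ZnO ratio 2:2 ⇒ n(ZnO) = 1.8422 mol.
Reaction (2): ZnO→CO ratio 1:1 ⇒ n(CO) = 1.8422 mol.
Reaction (3): CO→CO2 ratio 1:1 ⇒ n(CO2) = 1.8422 mol.
Mass of CO2 = 1.8422 × 44.01 = 81.073 g.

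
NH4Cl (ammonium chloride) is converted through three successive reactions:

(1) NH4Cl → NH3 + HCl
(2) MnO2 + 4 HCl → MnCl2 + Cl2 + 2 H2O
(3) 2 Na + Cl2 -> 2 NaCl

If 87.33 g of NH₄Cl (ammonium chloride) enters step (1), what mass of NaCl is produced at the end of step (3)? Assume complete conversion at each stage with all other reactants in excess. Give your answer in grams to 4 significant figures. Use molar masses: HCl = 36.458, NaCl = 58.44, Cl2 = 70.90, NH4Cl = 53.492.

47.70 g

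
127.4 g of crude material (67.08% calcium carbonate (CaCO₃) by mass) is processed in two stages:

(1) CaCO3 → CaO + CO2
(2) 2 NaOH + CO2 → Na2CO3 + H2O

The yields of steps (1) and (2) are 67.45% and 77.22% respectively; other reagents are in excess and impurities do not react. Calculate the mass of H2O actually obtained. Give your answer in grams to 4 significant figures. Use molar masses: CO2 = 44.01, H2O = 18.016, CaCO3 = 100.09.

8.012 g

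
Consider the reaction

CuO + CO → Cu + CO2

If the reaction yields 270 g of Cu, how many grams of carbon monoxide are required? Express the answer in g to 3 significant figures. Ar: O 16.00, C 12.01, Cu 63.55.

M(Cu) = 63.55 g/mol.
M(CO) = 12.01 + 16.00 = 28.01 g/mol.
n(Cu) = 270.0 g / 63.55 g/mol = 4.249 mol.
From the equation the Cu:CO mole ratio is 1:1, so n(CO) = 4.249 × 1/1 = 4.249 mol.
Mass of CO = 4.249 mol × 28.01 g/mol = 119.0 g.

119 g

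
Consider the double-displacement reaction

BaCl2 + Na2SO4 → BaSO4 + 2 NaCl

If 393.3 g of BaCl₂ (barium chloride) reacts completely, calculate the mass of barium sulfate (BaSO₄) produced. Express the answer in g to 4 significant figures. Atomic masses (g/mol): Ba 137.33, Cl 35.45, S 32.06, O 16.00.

440.8 g

M(BaCl2) = 137.33 + 2(35.45) = 208.23 g/mol.
M(BaSO4) = 137.33 + 32.06 + 4(16.00) = 233.39 g/mol.
n(BaCl2) = 393.30 g / 208.23 g/mol = 1.8888 mol.
From the equation the BaCl2:BaSO4 mole ratio is 1:1, so n(BaSO4) = 1.8888 × 1/1 = 1.8888 mol.
Mass of BaSO4 = 1.8888 mol × 233.39 g/mol = 440.82 g.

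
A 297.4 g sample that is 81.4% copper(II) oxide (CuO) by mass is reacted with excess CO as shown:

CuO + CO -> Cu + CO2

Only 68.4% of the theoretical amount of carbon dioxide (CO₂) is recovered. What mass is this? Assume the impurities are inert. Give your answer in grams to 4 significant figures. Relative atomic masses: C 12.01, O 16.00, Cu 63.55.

91.61 g

Pure CuO available = 297.4 g × 0.814 = 242.08 g.
M(CuO) = 63.55 + 16.00 = 79.55 g/mol.
M(CO2) = 12.01 + 2(16.00) = 44.01 g/mol.
n(CuO) = 242.08 g / 79.55 g/mol = 3.0432 mol.
From the equation the CuO:CO2 mole ratio is 1:1, so n(CO2) = 3.0432 × 1/1 = 3.0432 mol.
Mass of CO2 = 3.0432 mol × 44.01 g/mol = 133.93 g.
Actual mass collected = 133.93 g × 0.684 = 91.608 g.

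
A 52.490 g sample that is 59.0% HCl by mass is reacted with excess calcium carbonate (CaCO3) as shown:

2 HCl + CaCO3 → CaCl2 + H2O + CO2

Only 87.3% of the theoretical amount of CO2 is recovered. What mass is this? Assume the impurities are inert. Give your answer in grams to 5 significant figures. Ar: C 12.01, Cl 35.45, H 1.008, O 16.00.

Pure HCl available = 52.490 g × 0.590 = 30.9691 g.
M(HCl) = 1.008 + 35.45 = 36.458 g/mol.
M(CO2) = 12.01 + 2(16.00) = 44.01 g/mol.
n(HCl) = 30.9691 g / 36.458 g/mol = 0.849446 mol.
From the equation the HCl:CO2 mole ratio is 2:1, so n(CO2) = 0.849446 × 1/2 = 0.424723 mol.
Mass of CO2 = 0.424723 mol × 44.01 g/mol = 18.6921 g.
Actual mass collected = 18.6921 g × 0.873 = 16.3182 g.

16.318 g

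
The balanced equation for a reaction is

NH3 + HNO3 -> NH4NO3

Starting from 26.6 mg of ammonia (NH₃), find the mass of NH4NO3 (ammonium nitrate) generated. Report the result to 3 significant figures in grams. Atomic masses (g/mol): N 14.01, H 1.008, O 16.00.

M(NH3) = 14.01 + 3(1.008) = 17.034 g/mol.
M(NH4NO3) = 2(14.01) + 4(1.008) + 3(16.00) = 80.052 g/mol.
Convert: 26.6 mg = 0.02660 g.
n(NH3) = 0.02660 g / 17.034 g/mol = 0.001562 mol.
From the equation the NH3:NH4NO3 mole ratio is 1:1, so n(NH4NO3) = 0.001562 × 1/1 = 0.001562 mol.
Mass of NH4NO3 = 0.001562 mol × 80.052 g/mol = 0.1250 g.

0.125 g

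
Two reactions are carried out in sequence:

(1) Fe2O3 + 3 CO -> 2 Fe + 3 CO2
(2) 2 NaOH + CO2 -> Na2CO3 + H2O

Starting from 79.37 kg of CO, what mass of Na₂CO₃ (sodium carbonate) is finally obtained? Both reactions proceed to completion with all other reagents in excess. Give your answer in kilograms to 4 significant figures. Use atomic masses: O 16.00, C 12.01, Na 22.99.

M(CO) = 12.01 + 16.00 = 28.01 g/mol.
M(Na2CO3) = 2(22.99) + 12.01 + 3(16.00) = 105.99 g/mol.
79.37 kg = 79370 g.
n(CO) = 79370 / 28.01 = 2833.6 mol.
Step 1 gives a 3:3 ratio of CO to CO2, so n(CO2) = 2833.6 mol.
In step 2 the CO2:Na2CO3 ratio is 1:1, so n(Na2CO3) = 2833.6 mol.
Mass of Na2CO3 = 2833.6 × 105.99 = 300340 g = 300.3 kg.

300.3 kg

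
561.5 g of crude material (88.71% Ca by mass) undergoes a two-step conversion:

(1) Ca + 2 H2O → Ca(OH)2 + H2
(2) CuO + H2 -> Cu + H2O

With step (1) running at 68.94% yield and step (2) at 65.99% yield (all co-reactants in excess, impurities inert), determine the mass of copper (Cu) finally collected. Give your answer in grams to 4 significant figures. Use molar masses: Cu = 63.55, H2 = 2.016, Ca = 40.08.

359.3 g

Pure Ca = 561.5 × 0.8871 = 498.11 g.
n(Ca) = 498.11 / 40.08 = 12.428 mol.
Step 1 (Ca:H2 = 1:1): theoretical n(H2) = 12.428 mol; at 68.94% yield, n(H2) = 8.5677 mol.
Step 2 (H2:Cu = 1:1): theoretical n(Cu) = 8.5677 mol, so theoretical mass = 8.5677 × 63.55 = 544.48 g.
At 65.99% yield, actual mass of Cu = 544.48 × 0.6599 = 359.30 g.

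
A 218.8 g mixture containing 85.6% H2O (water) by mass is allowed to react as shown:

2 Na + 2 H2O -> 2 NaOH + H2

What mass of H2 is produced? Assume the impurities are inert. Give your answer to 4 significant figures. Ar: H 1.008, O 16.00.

10.48 g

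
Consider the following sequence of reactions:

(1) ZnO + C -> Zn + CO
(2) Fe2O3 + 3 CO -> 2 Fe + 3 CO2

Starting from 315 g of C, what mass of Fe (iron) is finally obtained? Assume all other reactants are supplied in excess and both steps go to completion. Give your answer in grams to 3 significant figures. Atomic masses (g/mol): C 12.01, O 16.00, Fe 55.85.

M(C) = 12.01 g/mol.
M(Fe) = 55.85 g/mol.
n(C) = 315.0 / 12.01 = 26.23 mol.
Step 1 gives a 1:1 ratio of C to CO, so n(CO) = 26.23 mol.
In step 2 the CO:Fe ratio is 3:2, so n(Fe) = 17.49 mol.
Mass of Fe = 17.49 × 55.85 = 976.6 g.

977 g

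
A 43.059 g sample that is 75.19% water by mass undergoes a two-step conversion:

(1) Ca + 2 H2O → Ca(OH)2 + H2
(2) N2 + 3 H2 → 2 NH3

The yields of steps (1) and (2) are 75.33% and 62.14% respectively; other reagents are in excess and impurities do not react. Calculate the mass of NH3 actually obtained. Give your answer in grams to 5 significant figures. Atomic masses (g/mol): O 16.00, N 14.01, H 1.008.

Pure H2O = 43.059 × 0.7519 = 32.3761 g.
M(H2O) = 2(1.008) + 16.00 = 18.016 g/mol.
M(NH3) = 14.01 + 3(1.008) = 17.034 g/mol.
n(H2O) = 32.3761 / 18.016 = 1.79707 mol.
Step 1 (H2O:H2 = 2:1): theoretical n(H2) = 0.898536 mol; at 75.33% yield, n(H2) = 0.676867 mol.
Step 2 (H2:NH3 = 3:2): theoretical n(NH3) = 0.451245 mol, so theoretical mass = 0.451245 × 17.034 = 7.68651 g.
At 62.14% yield, actual mass of NH3 = 7.68651 × 0.6214 = 4.77640 g.

4.7764 g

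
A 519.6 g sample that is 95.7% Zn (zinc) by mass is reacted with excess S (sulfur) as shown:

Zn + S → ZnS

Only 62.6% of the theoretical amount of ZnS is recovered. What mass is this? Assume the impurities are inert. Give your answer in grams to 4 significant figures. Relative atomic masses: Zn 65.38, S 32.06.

463.9 g

Pure Zn available = 519.6 g × 0.957 = 497.26 g.
M(Zn) = 65.38 g/mol.
M(ZnS) = 65.38 + 32.06 = 97.44 g/mol.
n(Zn) = 497.26 g / 65.38 g/mol = 7.6056 mol.
From the equation the Zn:ZnS mole ratio is 1:1, so n(ZnS) = 7.6056 × 1/1 = 7.6056 mol.
Mass of ZnS = 7.6056 mol × 97.44 g/mol = 741.09 g.
Actual mass collected = 741.09 g × 0.626 = 463.92 g.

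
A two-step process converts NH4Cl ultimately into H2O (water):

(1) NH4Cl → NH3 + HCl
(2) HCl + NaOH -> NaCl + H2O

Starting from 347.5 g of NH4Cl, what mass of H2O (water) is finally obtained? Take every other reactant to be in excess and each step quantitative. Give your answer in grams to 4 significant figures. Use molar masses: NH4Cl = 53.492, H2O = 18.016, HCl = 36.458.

117.0 g

n(NH4Cl) = 347.50 / 53.492 = 6.4963 mol.
Step 1 gives a 1:1 ratio of NH4Cl to HCl, so n(HCl) = 6.4963 mol.
In step 2 the HCl:H2O ratio is 1:1, so n(H2O) = 6.4963 mol.
Mass of H2O = 6.4963 × 18.016 = 117.04 g.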